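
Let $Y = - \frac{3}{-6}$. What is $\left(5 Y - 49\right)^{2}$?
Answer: $\frac{8649}{4} \approx 2162.3$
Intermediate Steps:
$Y = \frac{1}{2}$ ($Y = \left(-3\right) \left(- \frac{1}{6}\right) = \frac{1}{2} \approx 0.5$)
$\left(5 Y - 49\right)^{2} = \left(5 \cdot \frac{1}{2} - 49\right)^{2} = \left(\frac{5}{2} - 49\right)^{2} = \left(- \frac{93}{2}\right)^{2} = \frac{8649}{4}$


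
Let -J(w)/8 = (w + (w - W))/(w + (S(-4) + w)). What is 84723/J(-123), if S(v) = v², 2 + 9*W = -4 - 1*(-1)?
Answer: -87688305/8836 ≈ -9924.0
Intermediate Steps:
W = -5/9 (W = -2/9 + (-4 - 1*(-1))/9 = -2/9 + (-4 + 1)/9 = -2/9 + (⅑)*(-3) = -2/9 - ⅓ = -5/9 ≈ -0.55556)
J(w) = -8*(5/9 + 2*w)/(16 + 2*w) (J(w) = -8*(w + (w - 1*(-5/9)))/(w + ((-4)² + w)) = -8*(w + (w + 5/9))/(w + (16 + w)) = -8*(w + (5/9 + w))/(16 + 2*w) = -8*(5/9 + 2*w)/(16 + 2*w))
84723/J(-123) = 84723/((4*(-5 - 18*(-123))/(9*(8 - 123)))) = 84723/(((4/9)*(-5 + 2214)/(-115))) = 84723/(((4/9)*(-1/115)*2209)) = 84723/(-8836/1035) = 84723*(-1035/8836) = -87688305/8836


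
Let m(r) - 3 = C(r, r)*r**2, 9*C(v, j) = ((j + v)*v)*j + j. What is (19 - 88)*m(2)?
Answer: -759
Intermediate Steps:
C(v, j) = j/9 + j*v*(j + v)/9 (C(v, j) = (((j + v)*v)*j + j)/9 = ((v*(j + v))*j + j)/9 = (j*v*(j + v) + j)/9 = (j + j*v*(j + v))/9 = j/9 + j*v*(j + v)/9)
m(r) = 3 + r**3*(1 + 2*r**2)/9 (m(r) = 3 + (r*(1 + r**2 + r*r)/9)*r**2 = 3 + (r*(1 + r**2 + r**2)/9)*r**2 = 3 + (r*(1 + 2*r**2)/9)*r**2 = 3 + r**3*(1 + 2*r**2)/9)
(19 - 88)*m(2) = (19 - 88)*(3 + (1/9)*2**3 + (2/9)*2**5) = -69*(3 + (1/9)*8 + (2/9)*32) = -69*(3 + 8/9 + 64/9) = -69*11 = -759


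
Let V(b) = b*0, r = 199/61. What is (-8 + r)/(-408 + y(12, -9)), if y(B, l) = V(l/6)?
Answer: 17/1464 ≈ 0.011612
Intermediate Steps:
r = 199/61 (r = 199*(1/61) = 199/61 ≈ 3.2623)
V(b) = 0
y(B, l) = 0
(-8 + r)/(-408 + y(12, -9)) = (-8 + 199/61)/(-408 + 0) = -289/61/(-408) = -289/61*(-1/408) = 17/1464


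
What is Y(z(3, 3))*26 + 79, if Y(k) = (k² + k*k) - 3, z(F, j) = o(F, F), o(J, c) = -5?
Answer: 1301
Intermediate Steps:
z(F, j) = -5
Y(k) = -3 + 2*k² (Y(k) = (k² + k²) - 3 = 2*k² - 3 = -3 + 2*k²)
Y(z(3, 3))*26 + 79 = (-3 + 2*(-5)²)*26 + 79 = (-3 + 2*25)*26 + 79 = (-3 + 50)*26 + 79 = 47*26 + 79 = 1222 + 79 = 1301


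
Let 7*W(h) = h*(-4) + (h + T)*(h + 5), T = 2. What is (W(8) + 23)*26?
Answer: 962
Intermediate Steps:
W(h) = -4*h/7 + (2 + h)*(5 + h)/7 (W(h) = (h*(-4) + (h + 2)*(h + 5))/7 = (-4*h + (2 + h)*(5 + h))/7 = -4*h/7 + (2 + h)*(5 + h)/7)
(W(8) + 23)*26 = ((10/7 + (⅐)*8² + (3/7)*8) + 23)*26 = ((10/7 + (⅐)*64 + 24/7) + 23)*26 = ((10/7 + 64/7 + 24/7) + 23)*26 = (14 + 23)*26 = 37*26 = 962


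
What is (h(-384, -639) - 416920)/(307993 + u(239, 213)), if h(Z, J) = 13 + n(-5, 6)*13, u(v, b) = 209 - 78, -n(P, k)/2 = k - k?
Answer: -5147/3804 ≈ -1.3531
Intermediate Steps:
n(P, k) = 0 (n(P, k) = -2*(k - k) = -2*0 = 0)
u(v, b) = 131
h(Z, J) = 13 (h(Z, J) = 13 + 0*13 = 13 + 0 = 13)
(h(-384, -639) - 416920)/(307993 + u(239, 213)) = (13 - 416920)/(307993 + 131) = -416907/308124 = -416907*1/308124 = -5147/3804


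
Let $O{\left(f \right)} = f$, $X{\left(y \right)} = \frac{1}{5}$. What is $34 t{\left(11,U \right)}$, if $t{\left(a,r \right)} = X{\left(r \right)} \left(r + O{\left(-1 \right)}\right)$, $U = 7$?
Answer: $\frac{204}{5} \approx 40.8$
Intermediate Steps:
$X{\left(y \right)} = \frac{1}{5}$
$t{\left(a,r \right)} = - \frac{1}{5} + \frac{r}{5}$ ($t{\left(a,r \right)} = \frac{r - 1}{5} = \frac{-1 + r}{5} = - \frac{1}{5} + \frac{r}{5}$)
$34 t{\left(11,U \right)} = 34 \left(- \frac{1}{5} + \frac{1}{5} \cdot 7\right) = 34 \left(- \frac{1}{5} + \frac{7}{5}\right) = 34 \cdot \frac{6}{5} = \frac{204}{5}$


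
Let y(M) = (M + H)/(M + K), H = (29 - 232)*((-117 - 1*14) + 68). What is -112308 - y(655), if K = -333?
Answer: -18088310/161 ≈ -1.1235e+5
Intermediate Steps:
H = 12789 (H = -203*((-117 - 14) + 68) = -203*(-131 + 68) = -203*(-63) = 12789)
y(M) = (12789 + M)/(-333 + M) (y(M) = (M + 12789)/(M - 333) = (12789 + M)/(-333 + M))
-112308 - y(655) = -112308 - (12789 + 655)/(-333 + 655) = -112308 - 13444/322 = -112308 - 1*6722/161 = -112308 - 6722/161 = -18088310/161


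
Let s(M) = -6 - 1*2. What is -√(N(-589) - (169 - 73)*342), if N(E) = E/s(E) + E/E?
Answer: -I*√524118/4 ≈ -180.99*I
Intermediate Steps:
s(M) = -8 (s(M) = -6 - 2 = -8)
N(E) = 1 - E/8 (N(E) = E/(-8) + E/E = E*(-⅛) + 1 = -E/8 + 1 = 1 - E/8)
-√(N(-589) - (169 - 73)*342) = -√((1 - ⅛*(-589)) - (169 - 73)*342) = -√((1 + 589/8) - 96*342) = -√(597/8 - 1*32832) = -√(597/8 - 32832) = -√(-262059/8) = -I*√524118/4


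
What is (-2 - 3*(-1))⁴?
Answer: 1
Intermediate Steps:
(-2 - 3*(-1))⁴ = (-2 + 3)⁴ = 1⁴ = 1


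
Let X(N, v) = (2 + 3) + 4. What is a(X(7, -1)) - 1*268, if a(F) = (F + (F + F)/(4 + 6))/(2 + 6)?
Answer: -5333/20 ≈ -266.65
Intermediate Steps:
X(N, v) = 9 (X(N, v) = 5 + 4 = 9)
a(F) = 3*F/20 (a(F) = (F + (2*F)/10)/8 = (F + (2*F)*(1/10))/8 = (F + F/5)/8 = (6*F/5)/8 = 3*F/20)
a(X(7, -1)) - 1*268 = (3/20)*9 - 1*268 = 27/20 - 268 = -5333/20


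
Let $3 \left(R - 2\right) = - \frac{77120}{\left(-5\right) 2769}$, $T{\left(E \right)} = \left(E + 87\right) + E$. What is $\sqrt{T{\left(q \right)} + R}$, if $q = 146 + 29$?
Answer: $\frac{\sqrt{3380207831}}{2769} \approx 20.997$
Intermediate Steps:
$q = 175$
$T{\left(E \right)} = 87 + 2 E$ ($T{\left(E \right)} = \left(87 + E\right) + E = 87 + 2 E$)
$R = \frac{32038}{8307}$ ($R = 2 + \frac{\left(-77120\right) \frac{1}{\left(-5\right) 2769}}{3} = 2 + \frac{\left(-77120\right) \frac{1}{-13845}}{3} = 2 + \frac{\left(-77120\right) \left(- \frac{1}{13845}\right)}{3} = 2 + \frac{1}{3} \cdot \frac{15424}{2769} = 2 + \frac{15424}{8307} = \frac{32038}{8307} \approx 3.8567$)
$\sqrt{T{\left(q \right)} + R} = \sqrt{\left(87 + 2 \cdot 175\right) + \frac{32038}{8307}} = \sqrt{\left(87 + 350\right) + \frac{32038}{8307}} = \sqrt{437 + \frac{32038}{8307}} = \sqrt{\frac{3662197}{8307}} = \frac{\sqrt{3380207831}}{2769}$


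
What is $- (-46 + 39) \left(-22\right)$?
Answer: $-154$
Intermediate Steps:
$- (-46 + 39) \left(-22\right) = \left(-1\right) \left(-7\right) \left(-22\right) = 7 \left(-22\right) = -154$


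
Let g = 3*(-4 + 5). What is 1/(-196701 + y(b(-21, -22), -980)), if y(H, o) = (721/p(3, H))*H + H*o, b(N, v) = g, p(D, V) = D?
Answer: -1/198920 ≈ -5.0271e-6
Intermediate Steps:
g = 3 (g = 3*1 = 3)
b(N, v) = 3
y(H, o) = 721*H/3 + H*o (y(H, o) = (721/3)*H + H*o = (721*(1/3))*H + H*o = 721*H/3 + H*o)
1/(-196701 + y(b(-21, -22), -980)) = 1/(-196701 + (1/3)*3*(721 + 3*(-980))) = 1/(-196701 + (1/3)*3*(721 - 2940)) = 1/(-196701 + (1/3)*3*(-2219)) = 1/(-196701 - 2219) = 1/(-198920) = -1/198920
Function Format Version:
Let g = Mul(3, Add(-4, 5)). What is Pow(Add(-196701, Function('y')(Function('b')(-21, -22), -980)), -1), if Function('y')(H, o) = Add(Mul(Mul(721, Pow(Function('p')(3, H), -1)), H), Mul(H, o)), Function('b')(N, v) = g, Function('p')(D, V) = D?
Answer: Rational(-1, 198920) ≈ -5.0271e-6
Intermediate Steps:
g = 3 (g = Mul(3, 1) = 3)
Function('b')(N, v) = 3
Function('y')(H, o) = Add(Mul(Rational(721, 3), H), Mul(H, o)) (Function('y')(H, o) = Add(Mul(Mul(721, Pow(3, -1)), H), Mul(H, o)) = Add(Mul(Mul(721, Rational(1, 3)), H), Mul(H, o)) = Add(Mul(Rational(721, 3), H), Mul(H, o)))
Pow(Add(-196701, Function('y')(Function('b')(-21, -22), -980)), -1) = Pow(Add(-196701, Mul(Rational(1, 3), 3, Add(721, Mul(3, -980)))), -1) = Pow(Add(-196701, Mul(Rational(1, 3), 3, Add(721, -2940))), -1) = Pow(Add(-196701, Mul(Rational(1, 3), 3, -2219)), -1) = Pow(Add(-196701, -2219), -1) = Pow(-198920, -1) = Rational(-1, 198920)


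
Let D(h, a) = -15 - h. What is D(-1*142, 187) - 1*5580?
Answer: -5453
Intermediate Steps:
D(-1*142, 187) - 1*5580 = (-15 - (-1)*142) - 1*5580 = (-15 - 1*(-142)) - 5580 = (-15 + 142) - 5580 = 127 - 5580 = -5453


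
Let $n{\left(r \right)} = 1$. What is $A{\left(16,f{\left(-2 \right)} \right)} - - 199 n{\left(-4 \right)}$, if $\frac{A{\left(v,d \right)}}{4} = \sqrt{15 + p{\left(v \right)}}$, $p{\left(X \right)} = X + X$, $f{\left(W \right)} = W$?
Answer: $199 + 4 \sqrt{47} \approx 226.42$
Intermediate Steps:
$p{\left(X \right)} = 2 X$
$A{\left(v,d \right)} = 4 \sqrt{15 + 2 v}$
$A{\left(16,f{\left(-2 \right)} \right)} - - 199 n{\left(-4 \right)} = 4 \sqrt{15 + 2 \cdot 16} - \left(-199\right) 1 = 4 \sqrt{15 + 32} - -199 = 4 \sqrt{47} + 199 = 199 + 4 \sqrt{47}$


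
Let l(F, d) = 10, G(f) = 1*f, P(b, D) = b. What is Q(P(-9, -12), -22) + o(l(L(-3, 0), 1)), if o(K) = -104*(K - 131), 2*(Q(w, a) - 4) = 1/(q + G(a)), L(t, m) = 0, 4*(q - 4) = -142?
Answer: 1346915/107 ≈ 12588.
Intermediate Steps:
q = -63/2 (q = 4 + (1/4)*(-142) = 4 - 71/2 = -63/2 ≈ -31.500)
G(f) = f
Q(w, a) = 4 + 1/(2*(-63/2 + a))
o(K) = 13624 - 104*K (o(K) = -104*(-131 + K) = 13624 - 104*K)
Q(P(-9, -12), -22) + o(l(L(-3, 0), 1)) = (-251 + 8*(-22))/(-63 + 2*(-22)) + (13624 - 104*10) = (-251 - 176)/(-63 - 44) + (13624 - 1040) = -427/(-107) + 12584 = -1/107*(-427) + 12584 = 427/107 + 12584 = 1346915/107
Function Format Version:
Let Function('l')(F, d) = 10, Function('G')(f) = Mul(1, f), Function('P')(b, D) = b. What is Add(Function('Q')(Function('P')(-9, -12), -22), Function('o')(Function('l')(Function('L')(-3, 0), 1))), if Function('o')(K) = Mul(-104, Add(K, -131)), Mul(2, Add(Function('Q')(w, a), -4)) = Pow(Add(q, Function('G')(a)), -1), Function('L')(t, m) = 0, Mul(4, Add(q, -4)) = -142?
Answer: Rational(1346915, 107) ≈ 12588.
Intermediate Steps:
q = Rational(-63, 2) (q = Add(4, Mul(Rational(1, 4), -142)) = Add(4, Rational(-71, 2)) = Rational(-63, 2) ≈ -31.500)
Function('G')(f) = f
Function('Q')(w, a) = Add(4, Mul(Rational(1, 2), Pow(Add(Rational(-63, 2), a), -1)))
Function('o')(K) = Add(13624, Mul(-104, K)) (Function('o')(K) = Mul(-104, Add(-131, K)) = Add(13624, Mul(-104, K)))
Add(Function('Q')(Function('P')(-9, -12), -22), Function('o')(Function('l')(Function('L')(-3, 0), 1))) = Add(Mul(Pow(Add(-63, Mul(2, -22)), -1), Add(-251, Mul(8, -22))), Add(13624, Mul(-104, 10))) = Add(Mul(Pow(Add(-63, -44), -1), Add(-251, -176)), Add(13624, -1040)) = Add(Mul(Pow(-107, -1), -427), 12584) = Add(Mul(Rational(-1, 107), -427), 12584) = Add(Rational(427, 107), 12584) = Rational(1346915, 107)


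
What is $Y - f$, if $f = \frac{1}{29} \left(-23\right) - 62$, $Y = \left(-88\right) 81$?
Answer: $- \frac{204891}{29} \approx -7065.2$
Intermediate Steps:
$Y = -7128$
$f = - \frac{1821}{29}$ ($f = \frac{1}{29} \left(-23\right) - 62 = - \frac{23}{29} - 62 = - \frac{1821}{29} \approx -62.793$)
$Y - f = -7128 - - \frac{1821}{29} = -7128 + \frac{1821}{29} = - \frac{204891}{29}$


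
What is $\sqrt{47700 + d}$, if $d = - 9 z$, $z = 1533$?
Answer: $3 \sqrt{3767} \approx 184.13$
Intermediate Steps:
$d = -13797$ ($d = \left(-9\right) 1533 = -13797$)
$\sqrt{47700 + d} = \sqrt{47700 - 13797} = \sqrt{33903} = 3 \sqrt{3767}$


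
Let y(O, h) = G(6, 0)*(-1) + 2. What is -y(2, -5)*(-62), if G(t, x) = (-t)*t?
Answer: 2356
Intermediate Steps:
G(t, x) = -t²
y(O, h) = 38 (y(O, h) = -1*6²*(-1) + 2 = -1*36*(-1) + 2 = -36*(-1) + 2 = 36 + 2 = 38)
-y(2, -5)*(-62) = -38*(-62) = -1*(-2356) = 2356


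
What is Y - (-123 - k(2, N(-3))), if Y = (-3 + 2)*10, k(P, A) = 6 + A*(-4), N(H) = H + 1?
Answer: 127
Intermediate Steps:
N(H) = 1 + H
k(P, A) = 6 - 4*A
Y = -10 (Y = -1*10 = -10)
Y - (-123 - k(2, N(-3))) = -10 - (-123 - (6 - 4*(1 - 3))) = -10 - (-123 - (6 - 4*(-2))) = -10 - (-123 - (6 + 8)) = -10 - (-123 - 1*14) = -10 - (-123 - 14) = -10 - 1*(-137) = -10 + 137 = 127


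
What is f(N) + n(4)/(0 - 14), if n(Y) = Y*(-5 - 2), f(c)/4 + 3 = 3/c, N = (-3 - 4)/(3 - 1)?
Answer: -94/7 ≈ -13.429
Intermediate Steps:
N = -7/2 ≈ -3.5000
f(c) = -12 + 12/c (f(c) = -12 + 4*(3/c) = -12 + 12/c)
n(Y) = -7*Y (n(Y) = Y*(-7) = -7*Y)
f(N) + n(4)/(0 - 14) = (-12 + 12/(-7/2)) + (-7*4)/(0 - 14) = (-12 + 12*(-2/7)) - 28/(-14) = (-12 - 24/7) - 1/14*(-28) = -108/7 + 2 = -94/7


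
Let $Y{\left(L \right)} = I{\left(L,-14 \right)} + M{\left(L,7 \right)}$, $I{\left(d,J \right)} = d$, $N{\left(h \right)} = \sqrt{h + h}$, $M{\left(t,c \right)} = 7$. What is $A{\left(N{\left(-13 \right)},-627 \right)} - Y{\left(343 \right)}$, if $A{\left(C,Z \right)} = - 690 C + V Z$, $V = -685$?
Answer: $429145 - 690 i \sqrt{26} \approx 4.2915 \cdot 10^{5} - 3518.3 i$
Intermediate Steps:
$N{\left(h \right)} = \sqrt{2} \sqrt{h}$ ($N{\left(h \right)} = \sqrt{2 h} = \sqrt{2} \sqrt{h}$)
$A{\left(C,Z \right)} = - 690 C - 685 Z$
$Y{\left(L \right)} = 7 + L$ ($Y{\left(L \right)} = L + 7 = 7 + L$)
$A{\left(N{\left(-13 \right)},-627 \right)} - Y{\left(343 \right)} = \left(- 690 \sqrt{2} \sqrt{-13} - -429495\right) - \left(7 + 343\right) = \left(- 690 \sqrt{2} i \sqrt{13} + 429495\right) - 350 = \left(- 690 i \sqrt{26} + 429495\right) - 350 = \left(429495 - 690 i \sqrt{26}\right) - 350 = 429145 - 690 i \sqrt{26}$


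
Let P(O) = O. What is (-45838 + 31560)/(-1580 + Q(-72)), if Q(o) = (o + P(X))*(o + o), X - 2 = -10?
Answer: -7139/4970 ≈ -1.4364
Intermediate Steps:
X = -8 (X = 2 - 10 = -8)
Q(o) = 2*o*(-8 + o) (Q(o) = (o - 8)*(o + o) = (-8 + o)*(2*o) = 2*o*(-8 + o))
(-45838 + 31560)/(-1580 + Q(-72)) = (-45838 + 31560)/(-1580 + 2*(-72)*(-8 - 72)) = -14278/(-1580 + 2*(-72)*(-80)) = -14278/(-1580 + 11520) = -14278/9940 = -14278*1/9940 = -7139/4970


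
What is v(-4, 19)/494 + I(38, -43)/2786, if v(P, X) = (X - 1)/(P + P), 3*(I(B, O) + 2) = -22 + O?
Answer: -107759/8257704 ≈ -0.013050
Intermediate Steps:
I(B, O) = -28/3 + O/3 (I(B, O) = -2 + (-22 + O)/3 = -2 + (-22/3 + O/3) = -28/3 + O/3)
v(P, X) = (-1 + X)/(2*P) (v(P, X) = (-1 + X)/((2*P)) = (-1 + X)*(1/(2*P)) = (-1 + X)/(2*P))
v(-4, 19)/494 + I(38, -43)/2786 = ((1/2)*(-1 + 19)/(-4))/494 + (-28/3 + (1/3)*(-43))/2786 = ((1/2)*(-1/4)*18)*(1/494) + (-28/3 - 43/3)*(1/2786) = -9/4*1/494 - 71/3*1/2786 = -9/1976 - 71/8358 = -107759/8257704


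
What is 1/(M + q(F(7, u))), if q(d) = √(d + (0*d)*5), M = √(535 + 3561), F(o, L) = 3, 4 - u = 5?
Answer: 64/4093 - √3/4093 ≈ 0.015213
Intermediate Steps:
u = -1 (u = 4 - 1*5 = 4 - 5 = -1)
M = 64 (M = √4096 = 64)
q(d) = √d (q(d) = √(d + 0*5) = √(d + 0) = √d)
1/(M + q(F(7, u))) = 1/(64 + √3)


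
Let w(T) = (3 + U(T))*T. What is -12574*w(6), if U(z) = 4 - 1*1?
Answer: -452664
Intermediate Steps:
U(z) = 3 (U(z) = 4 - 1 = 3)
w(T) = 6*T (w(T) = (3 + 3)*T = 6*T)
-12574*w(6) = -75444*6 = -12574*36 = -452664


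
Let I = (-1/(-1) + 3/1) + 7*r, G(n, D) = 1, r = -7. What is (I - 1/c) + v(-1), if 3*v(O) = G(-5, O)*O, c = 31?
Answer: -4219/93 ≈ -45.366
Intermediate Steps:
v(O) = O/3 (v(O) = (1*O)/3 = O/3)
I = -45 (I = (-1/(-1) + 3/1) + 7*(-7) = (-1*(-1) + 3*1) - 49 = (1 + 3) - 49 = 4 - 49 = -45)
(I - 1/c) + v(-1) = (-45 - 1/31) + (⅓)*(-1) = (-45 - 1*1/31) - ⅓ = (-45 - 1/31) - ⅓ = -1396/31 - ⅓ = -4219/93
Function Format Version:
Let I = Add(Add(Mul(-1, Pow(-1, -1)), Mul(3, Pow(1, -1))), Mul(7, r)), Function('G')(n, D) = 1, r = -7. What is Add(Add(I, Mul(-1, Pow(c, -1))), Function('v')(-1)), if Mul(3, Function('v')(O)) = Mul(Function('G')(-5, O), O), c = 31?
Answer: Rational(-4219, 93) ≈ -45.366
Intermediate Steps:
Function('v')(O) = Mul(Rational(1, 3), O) (Function('v')(O) = Mul(Rational(1, 3), Mul(1, O)) = Mul(Rational(1, 3), O))
I = -45 (I = Add(Add(Mul(-1, Pow(-1, -1)), Mul(3, Pow(1, -1))), Mul(7, -7)) = Add(Add(Mul(-1, -1), Mul(3, 1)), -49) = Add(Add(1, 3), -49) = Add(4, -49) = -45)
Add(Add(I, Mul(-1, Pow(c, -1))), Function('v')(-1)) = Add(Add(-45, Mul(-1, Pow(31, -1))), Mul(Rational(1, 3), -1)) = Add(Add(-45, Mul(-1, Rational(1, 31))), Rational(-1, 3)) = Add(Add(-45, Rational(-1, 31)), Rational(-1, 3)) = Add(Rational(-1396, 31), Rational(-1, 3)) = Rational(-4219, 93)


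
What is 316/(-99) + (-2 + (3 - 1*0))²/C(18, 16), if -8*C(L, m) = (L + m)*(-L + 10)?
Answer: -10645/3366 ≈ -3.1625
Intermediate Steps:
C(L, m) = -(10 - L)*(L + m)/8 (C(L, m) = -(L + m)*(-L + 10)/8 = -(L + m)*(10 - L)/8 = -(10 - L)*(L + m)/8)
316/(-99) + (-2 + (3 - 1*0))²/C(18, 16) = 316/(-99) + (-2 + (3 - 1*0))²/(-5/4*18 - 5/4*16 + (⅛)*18² + (⅛)*18*16) = 316*(-1/99) + (-2 + (3 + 0))²/(-45/2 - 20 + (⅛)*324 + 36) = -316/99 + (-2 + 3)²/(-45/2 - 20 + 81/2 + 36) = -316/99 + 1²/34 = -316/99 + 1*(1/34) = -316/99 + 1/34 = -10645/3366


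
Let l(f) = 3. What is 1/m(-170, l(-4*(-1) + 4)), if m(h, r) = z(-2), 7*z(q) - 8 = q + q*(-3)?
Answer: 7/12 ≈ 0.58333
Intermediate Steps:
z(q) = 8/7 - 2*q/7 (z(q) = 8/7 + (q + q*(-3))/7 = 8/7 + (q - 3*q)/7 = 8/7 + (-2*q)/7 = 8/7 - 2*q/7)
m(h, r) = 12/7 (m(h, r) = 8/7 - 2/7*(-2) = 8/7 + 4/7 = 12/7)
1/m(-170, l(-4*(-1) + 4)) = 1/(12/7) = 7/12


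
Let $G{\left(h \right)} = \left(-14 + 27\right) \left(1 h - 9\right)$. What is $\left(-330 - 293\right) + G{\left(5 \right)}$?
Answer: $-675$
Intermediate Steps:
$G{\left(h \right)} = -117 + 13 h$ ($G{\left(h \right)} = 13 \left(h - 9\right) = 13 \left(-9 + h\right) = -117 + 13 h$)
$\left(-330 - 293\right) + G{\left(5 \right)} = \left(-330 - 293\right) + \left(-117 + 13 \cdot 5\right) = \left(-330 + \left(-375 + 82\right)\right) + \left(-117 + 65\right) = \left(-330 - 293\right) - 52 = -623 - 52 = -675$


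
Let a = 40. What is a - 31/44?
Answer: 1729/44 ≈ 39.295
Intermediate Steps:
a - 31/44 = 40 - 31/44 = 1729/44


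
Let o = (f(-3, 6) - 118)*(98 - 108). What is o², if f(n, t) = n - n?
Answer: 1392400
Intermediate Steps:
f(n, t) = 0
o = 1180 (o = (0 - 118)*(98 - 108) = -118*(-10) = 1180)
o² = 1180² = 1392400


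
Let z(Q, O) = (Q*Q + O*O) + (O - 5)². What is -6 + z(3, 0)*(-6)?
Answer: -210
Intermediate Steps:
z(Q, O) = O² + Q² + (-5 + O)² (z(Q, O) = (Q² + O²) + (-5 + O)² = (O² + Q²) + (-5 + O)² = O² + Q² + (-5 + O)²)
-6 + z(3, 0)*(-6) = -6 + (0² + 3² + (-5 + 0)²)*(-6) = -6 + (0 + 9 + (-5)²)*(-6) = -6 + (0 + 9 + 25)*(-6) = -6 + 34*(-6) = -6 - 204 = -210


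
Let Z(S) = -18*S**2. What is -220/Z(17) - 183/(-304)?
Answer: 509423/790704 ≈ 0.64427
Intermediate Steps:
-220/Z(17) - 183/(-304) = -220/((-18*17**2)) - 183/(-304) = -220/((-18*289)) - 183*(-1/304) = -220/(-5202) + 183/304 = -220*(-1/5202) + 183/304 = 110/2601 + 183/304 = 509423/790704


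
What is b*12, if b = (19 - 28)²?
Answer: 972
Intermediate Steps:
b = 81 (b = (-9)² = 81)
b*12 = 81*12 = 972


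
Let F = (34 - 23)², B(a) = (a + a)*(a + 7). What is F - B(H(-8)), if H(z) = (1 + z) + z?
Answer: -119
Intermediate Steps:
H(z) = 1 + 2*z
B(a) = 2*a*(7 + a) (B(a) = (2*a)*(7 + a) = 2*a*(7 + a))
F = 121 (F = 11² = 121)
F - B(H(-8)) = 121 - 2*(1 + 2*(-8))*(7 + (1 + 2*(-8))) = 121 - 2*(1 - 16)*(7 + (1 - 16)) = 121 - 2*(-15)*(7 - 15) = 121 - 2*(-15)*(-8) = 121 - 1*240 = 121 - 240 = -119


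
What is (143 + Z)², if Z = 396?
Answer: 290521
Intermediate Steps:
(143 + Z)² = (143 + 396)² = 539² = 290521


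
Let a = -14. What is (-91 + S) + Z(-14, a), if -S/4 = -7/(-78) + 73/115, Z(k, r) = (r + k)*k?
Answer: 1336987/4485 ≈ 298.10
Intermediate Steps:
Z(k, r) = k*(k + r) (Z(k, r) = (k + r)*k = k*(k + r))
S = -12998/4485 (S = -4*(-7/(-78) + 73/115) = -4*(-7*(-1/78) + 73*(1/115)) = -4*(7/78 + 73/115) = -4*6499/8970 = -12998/4485 ≈ -2.8981)
(-91 + S) + Z(-14, a) = (-91 - 12998/4485) - 14*(-14 - 14) = -421133/4485 - 14*(-28) = -421133/4485 + 392 = 1336987/4485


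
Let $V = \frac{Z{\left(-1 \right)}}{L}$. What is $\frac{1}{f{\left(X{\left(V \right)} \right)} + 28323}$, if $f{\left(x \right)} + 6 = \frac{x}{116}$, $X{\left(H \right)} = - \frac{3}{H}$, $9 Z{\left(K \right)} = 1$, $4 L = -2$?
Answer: $\frac{232}{6569571} \approx 3.5314 \cdot 10^{-5}$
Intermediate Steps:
$L = - \frac{1}{2}$ ($L = \frac{1}{4} \left(-2\right) = - \frac{1}{2} \approx -0.5$)
$Z{\left(K \right)} = \frac{1}{9}$ ($Z{\left(K \right)} = \frac{1}{9} \cdot 1 = \frac{1}{9}$)
$V = - \frac{2}{9}$ ($V = \frac{1}{9 \left(- \frac{1}{2}\right)} = \frac{1}{9} \left(-2\right) = - \frac{2}{9} \approx -0.22222$)
$f{\left(x \right)} = -6 + \frac{x}{116}$
$\frac{1}{f{\left(X{\left(V \right)} \right)} + 28323} = \frac{1}{\left(-6 + \frac{\left(-3\right) \frac{1}{- \frac{2}{9}}}{116}\right) + 28323} = \frac{1}{\left(-6 + \frac{\left(-3\right) \left(- \frac{9}{2}\right)}{116}\right) + 28323} = \frac{1}{\left(-6 + \frac{1}{116} \cdot \frac{27}{2}\right) + 28323} = \frac{1}{\left(-6 + \frac{27}{232}\right) + 28323} = \frac{1}{- \frac{1365}{232} + 28323} = \frac{1}{\frac{6569571}{232}} = \frac{232}{6569571}$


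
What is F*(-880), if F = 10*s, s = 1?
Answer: -8800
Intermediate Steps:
F = 10 (F = 10*1 = 10)
F*(-880) = 10*(-880) = -8800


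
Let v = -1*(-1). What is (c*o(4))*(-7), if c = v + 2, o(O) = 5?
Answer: -105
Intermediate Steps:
v = 1
c = 3 (c = 1 + 2 = 3)
(c*o(4))*(-7) = (3*5)*(-7) = 15*(-7) = -105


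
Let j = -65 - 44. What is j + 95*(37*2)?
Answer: 6921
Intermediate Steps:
j = -109
j + 95*(37*2) = -109 + 95*(37*2) = -109 + 95*74 = -109 + 7030 = 6921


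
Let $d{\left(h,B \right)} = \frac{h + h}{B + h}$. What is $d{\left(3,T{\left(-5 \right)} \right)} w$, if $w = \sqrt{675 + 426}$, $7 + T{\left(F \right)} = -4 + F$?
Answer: $- \frac{6 \sqrt{1101}}{13} \approx -15.314$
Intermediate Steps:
$T{\left(F \right)} = -11 + F$ ($T{\left(F \right)} = -7 + \left(-4 + F\right) = -11 + F$)
$d{\left(h,B \right)} = \frac{2 h}{B + h}$
$w = \sqrt{1101} \approx 33.181$
$d{\left(3,T{\left(-5 \right)} \right)} w = 2 \cdot 3 \frac{1}{\left(-11 - 5\right) + 3} \sqrt{1101} = 2 \cdot 3 \frac{1}{-16 + 3} \sqrt{1101} = 2 \cdot 3 \frac{1}{-13} \sqrt{1101} = 2 \cdot 3 \left(- \frac{1}{13}\right) \sqrt{1101} = - \frac{6 \sqrt{1101}}{13}$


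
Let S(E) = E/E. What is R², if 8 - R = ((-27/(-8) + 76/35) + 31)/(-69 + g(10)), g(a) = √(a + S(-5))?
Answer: 32183653786777/442225000000 + 116104405941*√11/884450000000 ≈ 73.212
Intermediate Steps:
S(E) = 1
g(a) = √(1 + a) (g(a) = √(a + 1) = √(1 + a))
R = 8 - 10233/(280*(-69 + √11)) (R = 8 - ((-27/(-8) + 76/35) + 31)/(-69 + √(1 + 10)) = 8 - ((-27*(-⅛) + 76*(1/35)) + 31)/(-69 + √11) = 8 - ((27/8 + 76/35) + 31)/(-69 + √11) = 8 - (1553/280 + 31)/(-69 + √11) = 8 - 10233/(280*(-69 + √11)) ≈ 8.5564)
R² = (11346077/1330000 + 10233*√11/1330000)²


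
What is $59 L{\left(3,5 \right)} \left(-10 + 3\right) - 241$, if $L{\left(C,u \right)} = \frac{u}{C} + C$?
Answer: $- \frac{6505}{3} \approx -2168.3$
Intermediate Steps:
$L{\left(C,u \right)} = C + \frac{u}{C}$ ($L{\left(C,u \right)} = \frac{u}{C} + C = C + \frac{u}{C}$)
$59 L{\left(3,5 \right)} \left(-10 + 3\right) - 241 = 59 \left(3 + \frac{5}{3}\right) \left(-10 + 3\right) - 241 = 59 \left(3 + 5 \cdot \frac{1}{3}\right) \left(-7\right) - 241 = 59 \left(3 + \frac{5}{3}\right) \left(-7\right) - 241 = 59 \cdot \frac{14}{3} \left(-7\right) - 241 = 59 \left(- \frac{98}{3}\right) - 241 = - \frac{5782}{3} - 241 = - \frac{6505}{3}$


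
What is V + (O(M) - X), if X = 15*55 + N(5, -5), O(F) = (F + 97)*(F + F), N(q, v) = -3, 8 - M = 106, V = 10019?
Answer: 9393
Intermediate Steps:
M = -98 (M = 8 - 1*106 = 8 - 106 = -98)
O(F) = 2*F*(97 + F) (O(F) = (97 + F)*(2*F) = 2*F*(97 + F))
X = 822 (X = 15*55 - 3 = 825 - 3 = 822)
V + (O(M) - X) = 10019 + (2*(-98)*(97 - 98) - 1*822) = 10019 + (2*(-98)*(-1) - 822) = 10019 + (196 - 822) = 10019 - 626 = 9393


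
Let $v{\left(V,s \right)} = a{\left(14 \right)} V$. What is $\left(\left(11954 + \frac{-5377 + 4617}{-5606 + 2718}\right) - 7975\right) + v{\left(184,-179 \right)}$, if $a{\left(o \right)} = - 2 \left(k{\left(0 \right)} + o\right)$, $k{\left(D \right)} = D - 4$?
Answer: $\frac{5686}{19} \approx 299.26$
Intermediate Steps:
$k{\left(D \right)} = -4 + D$
$a{\left(o \right)} = 8 - 2 o$ ($a{\left(o \right)} = - 2 \left(\left(-4 + 0\right) + o\right) = - 2 \left(-4 + o\right) = 8 - 2 o$)
$v{\left(V,s \right)} = - 20 V$ ($v{\left(V,s \right)} = \left(8 - 28\right) V = - 20 V$)
$\left(\left(11954 + \frac{-5377 + 4617}{-5606 + 2718}\right) - 7975\right) + v{\left(184,-179 \right)} = \left(\left(11954 + \frac{-5377 + 4617}{-5606 + 2718}\right) - 7975\right) - 3680 = \left(\left(11954 - \frac{760}{-2888}\right) - 7975\right) - 3680 = \left(\left(11954 - - \frac{5}{19}\right) - 7975\right) - 3680 = \left(\left(11954 + \frac{5}{19}\right) - 7975\right) - 3680 = \left(\frac{227131}{19} - 7975\right) - 3680 = \frac{75606}{19} - 3680 = \frac{5686}{19}$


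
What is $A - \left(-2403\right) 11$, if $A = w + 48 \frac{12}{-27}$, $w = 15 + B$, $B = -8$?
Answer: $\frac{79256}{3} \approx 26419.0$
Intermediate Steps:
$w = 7$ ($w = 15 - 8 = 7$)
$A = - \frac{43}{3}$ ($A = 7 + 48 \frac{12}{-27} = 7 + 48 \cdot 12 \left(- \frac{1}{27}\right) = 7 + 48 \left(- \frac{4}{9}\right) = 7 - \frac{64}{3} = - \frac{43}{3} \approx -14.333$)
$A - \left(-2403\right) 11 = - \frac{43}{3} - \left(-2403\right) 11 = - \frac{43}{3} - -26433 = - \frac{43}{3} + 26433 = \frac{79256}{3}$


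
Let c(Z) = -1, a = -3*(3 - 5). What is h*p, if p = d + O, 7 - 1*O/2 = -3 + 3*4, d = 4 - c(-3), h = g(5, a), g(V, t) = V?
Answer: 5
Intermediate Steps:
a = 6 (a = -3*(-2) = 6)
h = 5
d = 5 (d = 4 - 1*(-1) = 4 + 1 = 5)
O = -4 (O = 14 - 2*(-3 + 3*4) = 14 - 2*(-3 + 12) = 14 - 2*9 = 14 - 18 = -4)
p = 1 (p = 5 - 4 = 1)
h*p = 5*1 = 5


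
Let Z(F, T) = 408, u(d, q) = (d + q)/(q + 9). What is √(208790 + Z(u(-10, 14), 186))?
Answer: √209198 ≈ 457.38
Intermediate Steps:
u(d, q) = (d + q)/(9 + q)
√(208790 + Z(u(-10, 14), 186)) = √(208790 + 408) = √209198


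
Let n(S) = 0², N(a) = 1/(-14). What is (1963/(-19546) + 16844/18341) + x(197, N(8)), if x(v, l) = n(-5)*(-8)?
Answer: 293229441/358493186 ≈ 0.81795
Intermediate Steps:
N(a) = -1/14
n(S) = 0
x(v, l) = 0 (x(v, l) = 0*(-8) = 0)
(1963/(-19546) + 16844/18341) + x(197, N(8)) = (1963/(-19546) + 16844/18341) + 0 = (1963*(-1/19546) + 16844*(1/18341)) + 0 = (-1963/19546 + 16844/18341) + 0 = 293229441/358493186 + 0 = 293229441/358493186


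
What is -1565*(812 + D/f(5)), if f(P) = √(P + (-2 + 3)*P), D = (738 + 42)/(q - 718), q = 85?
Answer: -1270780 + 40690*√10/211 ≈ -1.2702e+6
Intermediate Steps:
D = -260/211 (D = (738 + 42)/(85 - 718) = 780/(-633) = 780*(-1/633) = -260/211 ≈ -1.2322)
f(P) = √2*√P (f(P) = √(P + 1*P) = √(P + P) = √(2*P) = √2*√P)
-1565*(812 + D/f(5)) = -1565*(812 - 260*√10/10/211) = -1565*(812 - 26*√10/211) = -1270780 + 40690*√10/211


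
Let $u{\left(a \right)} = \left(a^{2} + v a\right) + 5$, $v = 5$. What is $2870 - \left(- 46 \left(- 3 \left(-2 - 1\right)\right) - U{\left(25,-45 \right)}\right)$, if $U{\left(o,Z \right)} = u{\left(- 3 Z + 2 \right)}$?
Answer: $22743$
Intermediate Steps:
$u{\left(a \right)} = 5 + a^{2} + 5 a$ ($u{\left(a \right)} = \left(a^{2} + 5 a\right) + 5 = 5 + a^{2} + 5 a$)
$U{\left(o,Z \right)} = 15 + \left(2 - 3 Z\right)^{2} - 15 Z$ ($U{\left(o,Z \right)} = 5 + \left(- 3 Z + 2\right)^{2} + 5 \left(- 3 Z + 2\right) = 5 + \left(2 - 3 Z\right)^{2} + 5 \left(2 - 3 Z\right) = 5 + \left(2 - 3 Z\right)^{2} - \left(-10 + 15 Z\right) = 15 + \left(2 - 3 Z\right)^{2} - 15 Z$)
$2870 - \left(- 46 \left(- 3 \left(-2 - 1\right)\right) - U{\left(25,-45 \right)}\right) = 2870 - \left(- 46 \left(- 3 \left(-2 - 1\right)\right) - \left(19 - -1215 + 9 \left(-45\right)^{2}\right)\right) = 2870 - \left(- 46 \left(\left(-3\right) \left(-3\right)\right) - \left(19 + 1215 + 9 \cdot 2025\right)\right) = 2870 - \left(\left(-46\right) 9 - \left(19 + 1215 + 18225\right)\right) = 2870 - \left(-414 - 19459\right) = 2870 - -19873 = 2870 + 19873 = 22743$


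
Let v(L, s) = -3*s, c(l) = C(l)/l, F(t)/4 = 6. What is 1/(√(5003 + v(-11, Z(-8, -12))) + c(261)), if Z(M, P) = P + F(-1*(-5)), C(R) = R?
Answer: -1/4966 + √4967/4966 ≈ 0.013991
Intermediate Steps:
F(t) = 24 (F(t) = 4*6 = 24)
Z(M, P) = 24 + P (Z(M, P) = P + 24 = 24 + P)
c(l) = 1 (c(l) = l/l = 1)
1/(√(5003 + v(-11, Z(-8, -12))) + c(261)) = 1/(√(5003 - 3*(24 - 12)) + 1) = 1/(√(5003 - 3*12) + 1) = 1/(√(5003 - 36) + 1) = 1/(√4967 + 1) = 1/(1 + √4967)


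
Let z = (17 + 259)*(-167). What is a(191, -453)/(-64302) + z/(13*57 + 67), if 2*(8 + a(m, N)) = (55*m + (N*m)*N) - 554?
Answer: -1175160550/3247251 ≈ -361.89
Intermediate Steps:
z = -46092 (z = 276*(-167) = -46092)
a(m, N) = -285 + 55*m/2 + m*N²/2 (a(m, N) = -8 + ((55*m + (N*m)*N) - 554)/2 = -8 + ((55*m + m*N²) - 554)/2 = -8 + (-554 + 55*m + m*N²)/2 = -8 + (-277 + 55*m/2 + m*N²/2) = -285 + 55*m/2 + m*N²/2)
a(191, -453)/(-64302) + z/(13*57 + 67) = (-285 + (55/2)*191 + (½)*191*(-453)²)/(-64302) - 46092/(13*57 + 67) = (-285 + 10505/2 + (½)*191*205209)*(-1/64302) - 46092/(741 + 67) = (-285 + 10505/2 + 39194919/2)*(-1/64302) - 46092/808 = 19602427*(-1/64302) - 46092*1/808 = -19602427/64302 - 11523/202 = -1175160550/3247251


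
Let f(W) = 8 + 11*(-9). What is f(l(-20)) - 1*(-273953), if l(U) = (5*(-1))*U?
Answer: 273862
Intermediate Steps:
l(U) = -5*U
f(W) = -91 (f(W) = 8 - 99 = -91)
f(l(-20)) - 1*(-273953) = -91 - 1*(-273953) = -91 + 273953 = 273862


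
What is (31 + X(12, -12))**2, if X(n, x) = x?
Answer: 361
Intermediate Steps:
(31 + X(12, -12))**2 = (31 - 12)**2 = 19**2 = 361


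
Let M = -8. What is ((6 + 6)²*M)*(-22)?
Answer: 25344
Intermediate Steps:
((6 + 6)²*M)*(-22) = ((6 + 6)²*(-8))*(-22) = (12²*(-8))*(-22) = (144*(-8))*(-22) = -1152*(-22) = 25344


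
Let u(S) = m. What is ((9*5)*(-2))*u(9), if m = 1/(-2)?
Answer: 45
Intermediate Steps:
m = -1/2 (m = 1*(-1/2) = -1/2 ≈ -0.50000)
u(S) = -1/2
((9*5)*(-2))*u(9) = ((9*5)*(-2))*(-1/2) = (45*(-2))*(-1/2) = -90*(-1/2) = 45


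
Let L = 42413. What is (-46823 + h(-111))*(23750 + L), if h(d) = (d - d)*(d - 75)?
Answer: -3097950149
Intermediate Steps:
h(d) = 0 (h(d) = 0*(-75 + d) = 0)
(-46823 + h(-111))*(23750 + L) = (-46823 + 0)*(23750 + 42413) = -46823*66163 = -3097950149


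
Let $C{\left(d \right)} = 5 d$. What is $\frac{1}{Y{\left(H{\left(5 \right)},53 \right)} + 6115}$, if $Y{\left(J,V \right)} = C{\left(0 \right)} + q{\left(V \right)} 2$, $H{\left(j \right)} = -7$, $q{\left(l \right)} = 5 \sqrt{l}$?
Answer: $\frac{1223}{7477585} - \frac{2 \sqrt{53}}{7477585} \approx 0.00016161$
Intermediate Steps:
$Y{\left(J,V \right)} = 10 \sqrt{V}$ ($Y{\left(J,V \right)} = 5 \cdot 0 + 5 \sqrt{V} 2 = 0 + 10 \sqrt{V} = 10 \sqrt{V}$)
$\frac{1}{Y{\left(H{\left(5 \right)},53 \right)} + 6115} = \frac{1}{10 \sqrt{53} + 6115} = \frac{1}{6115 + 10 \sqrt{53}}$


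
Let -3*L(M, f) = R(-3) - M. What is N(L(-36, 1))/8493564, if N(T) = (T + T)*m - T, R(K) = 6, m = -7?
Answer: 35/1415594 ≈ 2.4725e-5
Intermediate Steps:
L(M, f) = -2 + M/3 (L(M, f) = -(6 - M)/3 = -2 + M/3)
N(T) = -15*T (N(T) = (T + T)*(-7) - T = (2*T)*(-7) - T = -14*T - T = -15*T)
N(L(-36, 1))/8493564 = -15*(-2 + (⅓)*(-36))/8493564 = -15*(-2 - 12)*(1/8493564) = -15*(-14)*(1/8493564) = 210*(1/8493564) = 35/1415594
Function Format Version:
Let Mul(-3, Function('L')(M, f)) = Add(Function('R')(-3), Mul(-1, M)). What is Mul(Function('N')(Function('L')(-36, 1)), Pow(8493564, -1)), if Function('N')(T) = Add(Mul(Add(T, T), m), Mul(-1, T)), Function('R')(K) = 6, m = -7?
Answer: Rational(35, 1415594) ≈ 2.4725e-5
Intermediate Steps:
Function('L')(M, f) = Add(-2, Mul(Rational(1, 3), M)) (Function('L')(M, f) = Mul(Rational(-1, 3), Add(6, Mul(-1, M))) = Add(-2, Mul(Rational(1, 3), M)))
Function('N')(T) = Mul(-15, T) (Function('N')(T) = Add(Mul(Add(T, T), -7), Mul(-1, T)) = Add(Mul(Mul(2, T), -7), Mul(-1, T)) = Add(Mul(-14, T), Mul(-1, T)) = Mul(-15, T))
Mul(Function('N')(Function('L')(-36, 1)), Pow(8493564, -1)) = Mul(Mul(-15, Add(-2, Mul(Rational(1, 3), -36))), Pow(8493564, -1)) = Mul(Mul(-15, Add(-2, -12)), Rational(1, 8493564)) = Mul(Mul(-15, -14), Rational(1, 8493564)) = Mul(210, Rational(1, 8493564)) = Rational(35, 1415594)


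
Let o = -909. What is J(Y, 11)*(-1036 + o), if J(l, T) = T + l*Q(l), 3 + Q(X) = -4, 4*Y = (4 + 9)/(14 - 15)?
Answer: -262575/4 ≈ -65644.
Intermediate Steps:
Y = -13/4 (Y = ((4 + 9)/(14 - 15))/4 = (13/(-1))/4 = (13*(-1))/4 = (1/4)*(-13) = -13/4 ≈ -3.2500)
Q(X) = -7 (Q(X) = -3 - 4 = -7)
J(l, T) = T - 7*l (J(l, T) = T + l*(-7) = T - 7*l)
J(Y, 11)*(-1036 + o) = (11 - 7*(-13/4))*(-1036 - 909) = (11 + 91/4)*(-1945) = (135/4)*(-1945) = -262575/4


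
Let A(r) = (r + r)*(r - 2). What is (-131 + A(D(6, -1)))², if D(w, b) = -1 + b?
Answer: 13225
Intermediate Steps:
A(r) = 2*r*(-2 + r) (A(r) = (2*r)*(-2 + r) = 2*r*(-2 + r))
(-131 + A(D(6, -1)))² = (-131 + 2*(-1 - 1)*(-2 + (-1 - 1)))² = (-131 + 2*(-2)*(-2 - 2))² = (-131 + 2*(-2)*(-4))² = (-131 + 16)² = (-115)² = 13225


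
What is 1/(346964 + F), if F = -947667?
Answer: -1/600703 ≈ -1.6647e-6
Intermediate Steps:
1/(346964 + F) = 1/(346964 - 947667) = 1/(-600703) = -1/600703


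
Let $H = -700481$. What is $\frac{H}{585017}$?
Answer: $- \frac{700481}{585017} \approx -1.1974$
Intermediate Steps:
$\frac{H}{585017} = - \frac{700481}{585017}$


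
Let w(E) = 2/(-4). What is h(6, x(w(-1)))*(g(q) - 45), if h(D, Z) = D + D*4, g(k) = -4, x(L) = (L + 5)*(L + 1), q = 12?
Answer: -1470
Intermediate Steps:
w(E) = -½ (w(E) = 2*(-¼) = -½)
x(L) = (1 + L)*(5 + L) (x(L) = (5 + L)*(1 + L) = (1 + L)*(5 + L))
h(D, Z) = 5*D (h(D, Z) = D + 4*D = 5*D)
h(6, x(w(-1)))*(g(q) - 45) = (5*6)*(-4 - 45) = 30*(-49) = -1470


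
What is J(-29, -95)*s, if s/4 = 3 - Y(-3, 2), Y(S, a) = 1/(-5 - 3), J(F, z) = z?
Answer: -2375/2 ≈ -1187.5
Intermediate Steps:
Y(S, a) = -⅛ (Y(S, a) = 1/(-8) = -⅛)
s = 25/2 (s = 4*(3 - 1*(-⅛)) = 4*(3 + ⅛) = 4*(25/8) = 25/2 ≈ 12.500)
J(-29, -95)*s = -95*25/2 = -2375/2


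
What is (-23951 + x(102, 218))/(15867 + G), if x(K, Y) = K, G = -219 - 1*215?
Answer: -23849/15433 ≈ -1.5453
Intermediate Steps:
G = -434 (G = -219 - 215 = -434)
(-23951 + x(102, 218))/(15867 + G) = (-23951 + 102)/(15867 - 434) = -23849/15433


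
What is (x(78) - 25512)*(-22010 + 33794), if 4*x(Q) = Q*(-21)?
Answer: -305458956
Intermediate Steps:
x(Q) = -21*Q/4 (x(Q) = (Q*(-21))/4 = (-21*Q)/4 = -21*Q/4)
(x(78) - 25512)*(-22010 + 33794) = (-21/4*78 - 25512)*(-22010 + 33794) = (-819/2 - 25512)*11784 = -51843/2*11784 = -305458956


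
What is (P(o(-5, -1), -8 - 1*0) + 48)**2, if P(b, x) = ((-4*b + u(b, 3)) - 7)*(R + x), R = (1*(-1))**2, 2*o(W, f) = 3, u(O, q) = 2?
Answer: 15625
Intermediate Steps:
o(W, f) = 3/2 (o(W, f) = (1/2)*3 = 3/2)
R = 1 (R = (-1)**2 = 1)
P(b, x) = (1 + x)*(-5 - 4*b) (P(b, x) = ((-4*b + 2) - 7)*(1 + x) = ((2 - 4*b) - 7)*(1 + x) = (-5 - 4*b)*(1 + x) = (1 + x)*(-5 - 4*b))
(P(o(-5, -1), -8 - 1*0) + 48)**2 = ((-5 - 5*(-8 - 1*0) - 4*3/2 - 4*3/2*(-8 - 1*0)) + 48)**2 = ((-5 - 5*(-8 + 0) - 6 - 4*3/2*(-8 + 0)) + 48)**2 = ((-5 - 5*(-8) - 6 - 4*3/2*(-8)) + 48)**2 = ((-5 + 40 - 6 + 48) + 48)**2 = (77 + 48)**2 = 125**2 = 15625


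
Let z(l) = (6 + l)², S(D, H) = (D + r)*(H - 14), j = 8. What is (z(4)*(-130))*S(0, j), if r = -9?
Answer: -702000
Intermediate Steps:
S(D, H) = (-14 + H)*(-9 + D) (S(D, H) = (D - 9)*(H - 14) = (-9 + D)*(-14 + H) = (-14 + H)*(-9 + D))
(z(4)*(-130))*S(0, j) = ((6 + 4)²*(-130))*(126 - 14*0 - 9*8 + 0*8) = (10²*(-130))*(126 + 0 - 72 + 0) = (100*(-130))*54 = -13000*54 = -702000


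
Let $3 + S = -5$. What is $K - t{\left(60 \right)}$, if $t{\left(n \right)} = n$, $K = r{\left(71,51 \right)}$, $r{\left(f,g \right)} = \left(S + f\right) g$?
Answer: $3153$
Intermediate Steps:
$S = -8$ ($S = -3 - 5 = -8$)
$r{\left(f,g \right)} = g \left(-8 + f\right)$ ($r{\left(f,g \right)} = \left(-8 + f\right) g = g \left(-8 + f\right)$)
$K = 3213$ ($K = 51 \left(-8 + 71\right) = 51 \cdot 63 = 3213$)
$K - t{\left(60 \right)} = 3213 - 60 = 3153$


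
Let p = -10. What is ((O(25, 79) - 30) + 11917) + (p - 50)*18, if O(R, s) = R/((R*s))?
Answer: 853754/79 ≈ 10807.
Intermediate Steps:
O(R, s) = 1/s (O(R, s) = R*(1/(R*s)) = 1/s)
((O(25, 79) - 30) + 11917) + (p - 50)*18 = ((1/79 - 30) + 11917) + (-10 - 50)*18 = ((1/79 - 30) + 11917) - 60*18 = (-2369/79 + 11917) - 1080 = 939074/79 - 1080 = 853754/79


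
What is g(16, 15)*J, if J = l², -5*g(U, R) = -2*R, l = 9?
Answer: 486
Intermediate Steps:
g(U, R) = 2*R/5 (g(U, R) = -(-2)*R/5 = 2*R/5)
J = 81 (J = 9² = 81)
g(16, 15)*J = ((⅖)*15)*81 = 6*81 = 486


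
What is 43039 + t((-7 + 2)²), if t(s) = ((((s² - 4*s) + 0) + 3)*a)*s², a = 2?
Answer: 703039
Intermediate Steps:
t(s) = s²*(6 - 8*s + 2*s²) (t(s) = ((((s² - 4*s) + 0) + 3)*2)*s² = (((s² - 4*s) + 3)*2)*s² = ((3 + s² - 4*s)*2)*s² = (6 - 8*s + 2*s²)*s² = s²*(6 - 8*s + 2*s²))
43039 + t((-7 + 2)²) = 43039 + 2*((-7 + 2)²)²*(3 + ((-7 + 2)²)² - 4*(-7 + 2)²) = 43039 + 2*((-5)²)²*(3 + ((-5)²)² - 4*(-5)²) = 43039 + 2*25²*(3 + 25² - 4*25) = 43039 + 2*625*(3 + 625 - 100) = 43039 + 2*625*528 = 43039 + 660000 = 703039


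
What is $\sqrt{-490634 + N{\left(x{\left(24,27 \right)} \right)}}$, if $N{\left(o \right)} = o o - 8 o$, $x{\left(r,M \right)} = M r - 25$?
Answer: $i \sqrt{107489} \approx 327.85 i$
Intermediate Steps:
$x{\left(r,M \right)} = -25 + M r$
$N{\left(o \right)} = o^{2} - 8 o$
$\sqrt{-490634 + N{\left(x{\left(24,27 \right)} \right)}} = \sqrt{-490634 + \left(-25 + 27 \cdot 24\right) \left(-8 + \left(-25 + 27 \cdot 24\right)\right)} = \sqrt{-490634 + \left(-25 + 648\right) \left(-8 + \left(-25 + 648\right)\right)} = \sqrt{-490634 + 623 \left(-8 + 623\right)} = \sqrt{-490634 + 623 \cdot 615} = \sqrt{-490634 + 383145} = \sqrt{-107489} = i \sqrt{107489}$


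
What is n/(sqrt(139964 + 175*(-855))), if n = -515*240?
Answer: 123600*I*sqrt(9661)/9661 ≈ 1257.5*I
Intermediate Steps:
n = -123600
n/(sqrt(139964 + 175*(-855))) = -123600/sqrt(139964 + 175*(-855)) = -123600/sqrt(139964 - 149625) = -123600*(-I*sqrt(9661)/9661) = -(-123600)*I*sqrt(9661)/9661 = 123600*I*sqrt(9661)/9661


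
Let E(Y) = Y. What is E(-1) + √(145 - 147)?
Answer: -1 + I*√2 ≈ -1.0 + 1.4142*I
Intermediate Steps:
E(-1) + √(145 - 147) = -1 + √(145 - 147) = -1 + √(-2) = -1 + I*√2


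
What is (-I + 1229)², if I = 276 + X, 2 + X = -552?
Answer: 2271049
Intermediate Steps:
X = -554 (X = -2 - 552 = -554)
I = -278 (I = 276 - 554 = -278)
(-I + 1229)² = (-1*(-278) + 1229)² = (278 + 1229)² = 1507² = 2271049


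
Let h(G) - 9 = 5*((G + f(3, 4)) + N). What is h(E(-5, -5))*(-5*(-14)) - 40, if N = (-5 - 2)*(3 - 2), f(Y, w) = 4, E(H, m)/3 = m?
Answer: -5710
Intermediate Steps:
E(H, m) = 3*m
N = -7 (N = -7*1 = -7)
h(G) = -6 + 5*G (h(G) = 9 + 5*((G + 4) - 7) = 9 + 5*((4 + G) - 7) = 9 + 5*(-3 + G) = 9 + (-15 + 5*G) = -6 + 5*G)
h(E(-5, -5))*(-5*(-14)) - 40 = (-6 + 5*(3*(-5)))*(-5*(-14)) - 40 = (-6 + 5*(-15))*70 - 40 = (-6 - 75)*70 - 40 = -81*70 - 40 = -5670 - 40 = -5710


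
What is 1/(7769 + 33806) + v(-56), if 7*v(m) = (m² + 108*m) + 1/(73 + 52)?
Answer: -605330302/1455125 ≈ -416.00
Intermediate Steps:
v(m) = 1/875 + m²/7 + 108*m/7 (v(m) = ((m² + 108*m) + 1/(73 + 52))/7 = ((m² + 108*m) + 1/125)/7 = (1/125 + m² + 108*m)/7 = 1/875 + m²/7 + 108*m/7)
1/(7769 + 33806) + v(-56) = 1/(7769 + 33806) + (1/875 + (⅐)*(-56)² + (108/7)*(-56)) = 1/41575 + (1/875 + (⅐)*3136 - 864) = 1/41575 + (1/875 + 448 - 864) = 1/41575 - 363999/875 = -605330302/1455125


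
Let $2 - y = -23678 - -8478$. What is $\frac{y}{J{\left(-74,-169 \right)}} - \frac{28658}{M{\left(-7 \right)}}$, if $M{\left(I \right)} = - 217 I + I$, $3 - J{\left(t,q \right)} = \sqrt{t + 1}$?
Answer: $\frac{2378797}{4428} + \frac{7601 i \sqrt{73}}{41} \approx 537.22 + 1584.0 i$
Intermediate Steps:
$y = 15202$ ($y = 2 - \left(-23678 - -8478\right) = 2 - \left(-23678 + 8478\right) = 2 - -15200 = 2 + 15200 = 15202$)
$J{\left(t,q \right)} = 3 - \sqrt{1 + t}$ ($J{\left(t,q \right)} = 3 - \sqrt{t + 1} = 3 - \sqrt{1 + t}$)
$M{\left(I \right)} = - 216 I$
$\frac{y}{J{\left(-74,-169 \right)}} - \frac{28658}{M{\left(-7 \right)}} = \frac{15202}{3 - \sqrt{1 - 74}} - \frac{28658}{\left(-216\right) \left(-7\right)} = \frac{15202}{3 - \sqrt{-73}} - \frac{28658}{1512} = \frac{15202}{3 - i \sqrt{73}} - \frac{2047}{108} = - \frac{2047}{108} + \frac{15202}{3 - i \sqrt{73}}$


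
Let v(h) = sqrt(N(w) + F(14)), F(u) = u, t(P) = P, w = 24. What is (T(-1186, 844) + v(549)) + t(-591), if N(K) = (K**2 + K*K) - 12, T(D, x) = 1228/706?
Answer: -208009/353 + sqrt(1154) ≈ -555.29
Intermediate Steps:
T(D, x) = 614/353 (T(D, x) = 1228*(1/706) = 614/353)
N(K) = -12 + 2*K**2 (N(K) = (K**2 + K**2) - 12 = 2*K**2 - 12 = -12 + 2*K**2)
v(h) = sqrt(1154) (v(h) = sqrt((-12 + 2*24**2) + 14) = sqrt((-12 + 2*576) + 14) = sqrt((-12 + 1152) + 14) = sqrt(1140 + 14) = sqrt(1154))
(T(-1186, 844) + v(549)) + t(-591) = (614/353 + sqrt(1154)) - 591 = -208009/353 + sqrt(1154)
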